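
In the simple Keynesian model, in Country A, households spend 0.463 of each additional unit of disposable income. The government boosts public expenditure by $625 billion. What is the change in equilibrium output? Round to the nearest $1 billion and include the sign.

+$1,164 billion

Government-spending multiplier = 1/(1 − MPC) = 1/(1 − 0.463) = 1/0.537 ≈ 1.862.
ΔY = k × ΔG = (+$625 billion) / 0.537 ≈ +$1,164 billion.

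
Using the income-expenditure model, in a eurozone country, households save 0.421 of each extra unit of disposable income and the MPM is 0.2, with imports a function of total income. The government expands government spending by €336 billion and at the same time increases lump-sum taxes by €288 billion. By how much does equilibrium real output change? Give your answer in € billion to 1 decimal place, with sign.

+€272.5 billion

MPC = 1 − MPS = 1 − 0.421 = 0.579.
Expenditure multiplier = 1/(1 − c + m) = 1/(1 − 0.579 + 0.2) = 1/0.621 ≈ 1.61.
ΔG contributes k·ΔG = (+€336 billion) / 0.621 ≈ +€541.1 billion.
ΔT of +€288 billion changes first-round spending by −c·ΔT = −€166.752 billion, contributing k·(−c·ΔT) = (−€166.752 billion) / 0.621 ≈ −€268.5 billion.
Net ΔY = k(ΔG − c·ΔT) = (+€169.248 billion) / 0.621 ≈ +€272.5 billion.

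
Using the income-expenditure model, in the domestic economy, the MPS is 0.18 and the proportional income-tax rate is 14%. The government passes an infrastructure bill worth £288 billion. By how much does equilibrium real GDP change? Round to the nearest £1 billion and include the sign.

MPC = 1 − MPS = 1 − 0.18 = 0.82.
Government-spending multiplier = 1/(1 − c(1−t)) = 1/(1 − 0.82×0.86) = 1/0.2948 ≈ 3.392.
ΔY = k × ΔG = (+£288 billion) / 0.2948 ≈ +£977 billion.

+£977 billion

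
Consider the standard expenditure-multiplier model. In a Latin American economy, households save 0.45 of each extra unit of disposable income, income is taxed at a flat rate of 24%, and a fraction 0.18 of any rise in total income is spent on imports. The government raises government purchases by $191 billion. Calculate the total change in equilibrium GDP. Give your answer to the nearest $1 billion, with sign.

MPC = 1 − MPS = 1 − 0.45 = 0.55.
Spending multiplier = 1/(1 − c(1−t) + m) = 1/(1 − 0.55×0.76 + 0.18) = 1/0.762 ≈ 1.312.
ΔY = k × ΔG = (+$191 billion) / 0.762 ≈ +$251 billion.

+$251 billion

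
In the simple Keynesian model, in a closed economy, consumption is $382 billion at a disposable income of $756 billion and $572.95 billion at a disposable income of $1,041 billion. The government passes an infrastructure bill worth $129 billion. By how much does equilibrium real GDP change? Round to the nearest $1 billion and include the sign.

MPC = ΔC/ΔYd = (572.95 − 382)/(1,041 − 756) = 190.95/285 = 0.67.
Expenditure multiplier = 1/(1 − MPC) = 1/(1 − 0.67) = 1/0.33 ≈ 3.03.
ΔY = k × ΔG = (+$129 billion) / 0.33 ≈ +$391 billion.

+$391 billion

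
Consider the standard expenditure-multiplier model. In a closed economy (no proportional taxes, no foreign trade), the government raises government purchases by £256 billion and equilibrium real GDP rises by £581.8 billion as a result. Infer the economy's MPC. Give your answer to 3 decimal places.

0.560

Implied spending multiplier k = ΔY/ΔG = 581.8/256 ≈ 2.2727.
Since k = 1/(1 − MPC), MPC = 1 − 1/k = 1 − ΔG/ΔY = 1 − 256/581.8 ≈ 0.560.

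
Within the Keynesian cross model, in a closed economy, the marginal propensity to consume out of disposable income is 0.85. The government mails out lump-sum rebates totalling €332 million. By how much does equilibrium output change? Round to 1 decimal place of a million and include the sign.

+€1,881.3 million

A lump-sum tax change of −€332 million shifts disposable income by +€332 million; first-round consumption changes by −c × ΔT = −0.85 × (−€332 million) = +€282.2 million.
Expenditure multiplier = 1/(1 − MPC) = 1/(1 − 0.85) = 1/0.15 ≈ 6.667.
The tax multiplier is −c × k ≈ −5.667, so ΔY = k × (−c·ΔT) = (+€282.2 million) / 0.15 ≈ +€1,881.3 million.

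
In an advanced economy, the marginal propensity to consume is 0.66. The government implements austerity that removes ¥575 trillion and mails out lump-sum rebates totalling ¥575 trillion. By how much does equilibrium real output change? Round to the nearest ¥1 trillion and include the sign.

Expenditure multiplier = 1/(1 − MPC) = 1/(1 − 0.66) = 1/0.34 ≈ 2.941.
ΔG contributes k·ΔG = (−¥575 trillion) / 0.34 ≈ −¥1,691.2 trillion.
ΔT of −¥575 trillion changes first-round spending by −c·ΔT = +¥379.5 trillion, contributing k·(−c·ΔT) = (+¥379.5 trillion) / 0.34 ≈ +¥1,116.2 trillion.
With ΔG = ΔT and no other leakages, the balanced-budget multiplier is 1, so ΔY = ΔG = −¥575 trillion.

−¥575 trillion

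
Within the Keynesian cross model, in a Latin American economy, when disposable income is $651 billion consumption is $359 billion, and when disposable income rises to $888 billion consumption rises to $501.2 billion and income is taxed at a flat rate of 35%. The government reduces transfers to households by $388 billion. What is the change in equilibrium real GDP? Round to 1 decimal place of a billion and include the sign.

MPC = ΔC/ΔYd = (501.2 − 359)/(888 − 651) = 142.2/237 = 0.6.
The transfer change shifts disposable income by −$388 billion, so first-round consumption changes by c·ΔTR = 0.6 × (−$388 billion) = −$232.8 billion.
Expenditure multiplier = 1/(1 − c(1−t)) = 1/(1 − 0.6×0.65) = 1/0.61 ≈ 1.639.
The transfer multiplier is c × k ≈ 0.984, so ΔY = k × (c·ΔTR) = (−$232.8 billion) / 0.61 ≈ −$381.6 billion.

−$381.6 billion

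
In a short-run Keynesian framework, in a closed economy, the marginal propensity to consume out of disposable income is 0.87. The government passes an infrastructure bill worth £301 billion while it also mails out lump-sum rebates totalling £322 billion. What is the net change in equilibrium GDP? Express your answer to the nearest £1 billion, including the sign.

+£4,470 billion

Expenditure multiplier = 1/(1 − MPC) = 1/(1 − 0.87) = 1/0.13 ≈ 7.692.
ΔG contributes k·ΔG = (+£301 billion) / 0.13 ≈ +£2,315.4 billion.
ΔT of −£322 billion changes first-round spending by −c·ΔT = +£280.14 billion, contributing k·(−c·ΔT) = (+£280.14 billion) / 0.13 ≈ +£2,154.9 billion.
Net ΔY = k(ΔG − c·ΔT) = (+£581.14 billion) / 0.13 ≈ +£4,470 billion.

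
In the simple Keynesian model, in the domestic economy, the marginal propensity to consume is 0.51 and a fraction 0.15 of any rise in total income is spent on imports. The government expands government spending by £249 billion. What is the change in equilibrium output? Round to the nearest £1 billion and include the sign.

+£389 billion

Government-spending multiplier = 1/(1 − c + m) = 1/(1 − 0.51 + 0.15) = 1/0.64 ≈ 1.563.
ΔY = k × ΔG = (+£249 billion) / 0.64 ≈ +£389 billion.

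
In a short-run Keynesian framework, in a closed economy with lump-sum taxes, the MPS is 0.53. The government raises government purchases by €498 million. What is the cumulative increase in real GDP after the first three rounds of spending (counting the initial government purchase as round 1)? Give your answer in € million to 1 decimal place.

MPC = 1 − MPS = 1 − 0.53 = 0.47.
Round 1 adds ΔG = €498 million; each later round is MPC = 0.47 times the previous.
After 3 rounds: 498 + 234.06 + 110.0082 = ΔG·(1 − c^3)/(1 − c) = 498 × (1 − 0.103823)/0.53 ≈ €842.1 million.

€842.1 million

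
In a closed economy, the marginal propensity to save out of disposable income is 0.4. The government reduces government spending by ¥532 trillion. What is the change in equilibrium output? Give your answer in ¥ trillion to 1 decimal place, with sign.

−¥1,330.0 trillion

MPC = 1 − MPS = 1 − 0.4 = 0.6.
Spending multiplier = 1/(1 − MPC) = 1/(1 − 0.6) = 1/0.4 = 2.5.
ΔY = k × ΔG = (−¥532 trillion) / 0.4 = −¥1,330 trillion.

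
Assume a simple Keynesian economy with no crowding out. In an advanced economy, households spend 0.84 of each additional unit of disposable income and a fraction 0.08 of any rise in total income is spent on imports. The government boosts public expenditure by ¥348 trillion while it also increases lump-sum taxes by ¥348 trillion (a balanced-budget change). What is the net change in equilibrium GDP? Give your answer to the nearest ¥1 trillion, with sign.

+¥232 trillion

Expenditure multiplier = 1/(1 − c + m) = 1/(1 − 0.84 + 0.08) = 1/0.24 ≈ 4.167.
ΔG contributes k·ΔG = (+¥348 trillion) / 0.24 = +¥1,450 trillion.
ΔT of +¥348 trillion changes first-round spending by −c·ΔT = −¥292.32 trillion, contributing k·(−c·ΔT) = (−¥292.32 trillion) / 0.24 = −¥1,218 trillion.
Net ΔY = k(ΔG − c·ΔT) = (+¥55.68 trillion) / 0.24 = +¥232 trillion.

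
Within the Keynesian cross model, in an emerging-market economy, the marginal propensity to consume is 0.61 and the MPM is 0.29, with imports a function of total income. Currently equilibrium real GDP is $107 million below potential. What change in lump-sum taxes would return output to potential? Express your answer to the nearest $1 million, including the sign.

Spending multiplier = 1/(1 − c + m) = 1/(1 − 0.61 + 0.29) = 1/0.68 ≈ 1.471.
Tax multiplier = −c·k = −0.61/0.68 ≈ −0.897. Need ΔY = +$107 million, so ΔT = ΔY/(−c·k) = −(+$107 million) × 0.68 / 0.61 ≈ −$119 million.
The government should cut lump-sum taxes by $119 million.

−$119 million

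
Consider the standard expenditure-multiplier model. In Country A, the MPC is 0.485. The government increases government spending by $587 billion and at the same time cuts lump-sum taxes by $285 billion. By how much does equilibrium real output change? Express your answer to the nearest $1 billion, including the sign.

Expenditure multiplier = 1/(1 − MPC) = 1/(1 − 0.485) = 1/0.515 ≈ 1.942.
ΔG contributes k·ΔG = (+$587 billion) / 0.515 ≈ +$1,139.8 billion.
ΔT of −$285 billion changes first-round spending by −c·ΔT = +$138.225 billion, contributing k·(−c·ΔT) = (+$138.225 billion) / 0.515 ≈ +$268.4 billion.
Net ΔY = k(ΔG − c·ΔT) = (+$725.225 billion) / 0.515 ≈ +$1,408 billion.

+$1,408 billion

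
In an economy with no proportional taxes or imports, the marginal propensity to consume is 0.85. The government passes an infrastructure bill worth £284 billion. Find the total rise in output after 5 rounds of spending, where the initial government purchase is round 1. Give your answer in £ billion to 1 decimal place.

Round 1 adds ΔG = £284 billion; each later round is MPC = 0.85 times the previous.
After 5 rounds: 284 + 241.4 + 205.19 + 174.4115 + 148.249775 = ΔG·(1 − c^5)/(1 − c) = 284 × (1 − 0.4437053125)/0.15 ≈ £1,053.3 billion.

£1,053.3 billion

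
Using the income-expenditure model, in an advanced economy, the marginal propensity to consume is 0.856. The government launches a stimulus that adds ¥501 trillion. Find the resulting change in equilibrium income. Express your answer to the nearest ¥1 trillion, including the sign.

+¥3,479 trillion

Government-spending multiplier = 1/(1 − MPC) = 1/(1 − 0.856) = 1/0.144 ≈ 6.944.
ΔY = k × ΔG = (+¥501 trillion) / 0.144 ≈ +¥3,479 trillion.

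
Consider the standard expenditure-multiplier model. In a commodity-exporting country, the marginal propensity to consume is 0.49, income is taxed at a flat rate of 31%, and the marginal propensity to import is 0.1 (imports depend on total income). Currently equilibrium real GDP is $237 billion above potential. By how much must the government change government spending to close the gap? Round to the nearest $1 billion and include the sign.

−$181 billion

Spending multiplier = 1/(1 − c(1−t) + m) = 1/(1 − 0.49×0.69 + 0.1) = 1/0.7619 ≈ 1.313.
Need ΔY = −$237 billion, so ΔG = ΔY/k = (−$237 billion) × 0.7619 ≈ −$181 billion.
The government should cut government spending by $181 billion.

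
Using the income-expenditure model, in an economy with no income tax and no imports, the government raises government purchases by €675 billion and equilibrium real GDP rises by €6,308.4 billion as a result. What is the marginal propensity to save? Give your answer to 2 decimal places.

0.11

Implied spending multiplier k = ΔY/ΔG = 6,308.4/675 ≈ 9.3458.
Since k = 1/(1 − MPC), MPC = 1 − 1/k = 1 − ΔG/ΔY = 1 − 675/6,308.4 ≈ 0.89.
MPS = 1 − MPC = 0.11.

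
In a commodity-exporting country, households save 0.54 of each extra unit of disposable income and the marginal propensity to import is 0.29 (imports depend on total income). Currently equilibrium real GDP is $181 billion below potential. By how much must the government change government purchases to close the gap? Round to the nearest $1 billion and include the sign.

+$150 billion

MPC = 1 − MPS = 1 − 0.54 = 0.46.
Spending multiplier = 1/(1 − c + m) = 1/(1 − 0.46 + 0.29) = 1/0.83 ≈ 1.205.
Need ΔY = +$181 billion, so ΔG = ΔY/k = (+$181 billion) × 0.83 ≈ +$150 billion.
The government should increase government purchases by $150 billion.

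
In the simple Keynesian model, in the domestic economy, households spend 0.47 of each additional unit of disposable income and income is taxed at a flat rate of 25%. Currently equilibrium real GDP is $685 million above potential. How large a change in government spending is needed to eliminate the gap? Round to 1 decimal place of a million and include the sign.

Spending multiplier = 1/(1 − c(1−t)) = 1/(1 − 0.47×0.75) = 1/0.6475 ≈ 1.544.
Need ΔY = −$685 million, so ΔG = ΔY/k = (−$685 million) × 0.6475 ≈ −$443.5 million.
The government should cut government spending by $443.5 million.

−$443.5 million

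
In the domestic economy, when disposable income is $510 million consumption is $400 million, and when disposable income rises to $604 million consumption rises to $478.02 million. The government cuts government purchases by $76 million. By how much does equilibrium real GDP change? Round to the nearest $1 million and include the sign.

MPC = ΔC/ΔYd = (478.02 − 400)/(604 − 510) = 78.02/94 = 0.83.
Government-spending multiplier = 1/(1 − MPC) = 1/(1 − 0.83) = 1/0.17 ≈ 5.882.
ΔY = k × ΔG = (−$76 million) / 0.17 ≈ −$447 million.

−$447 million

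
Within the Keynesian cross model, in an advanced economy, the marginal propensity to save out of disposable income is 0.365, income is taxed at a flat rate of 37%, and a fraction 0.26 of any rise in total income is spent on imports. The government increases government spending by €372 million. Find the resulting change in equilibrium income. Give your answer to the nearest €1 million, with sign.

MPC = 1 − MPS = 1 − 0.365 = 0.635.
Expenditure multiplier = 1/(1 − c(1−t) + m) = 1/(1 − 0.635×0.63 + 0.26) = 1/0.85995 ≈ 1.163.
ΔY = k × ΔG = (+€372 million) / 0.85995 ≈ +€433 million.

+€433 million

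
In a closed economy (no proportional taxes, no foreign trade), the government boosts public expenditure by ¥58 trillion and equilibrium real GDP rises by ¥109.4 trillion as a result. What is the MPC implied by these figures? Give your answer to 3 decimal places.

0.470

Implied spending multiplier k = ΔY/ΔG = 109.4/58 ≈ 1.8862.
Since k = 1/(1 − MPC), MPC = 1 − 1/k = 1 − ΔG/ΔY = 1 − 58/109.4 ≈ 0.470.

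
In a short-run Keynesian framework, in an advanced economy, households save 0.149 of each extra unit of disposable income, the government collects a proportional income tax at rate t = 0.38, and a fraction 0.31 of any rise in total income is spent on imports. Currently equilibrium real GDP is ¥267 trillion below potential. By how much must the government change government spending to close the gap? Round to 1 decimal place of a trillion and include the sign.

+¥208.9 trillion

MPC = 1 − MPS = 1 − 0.149 = 0.851.
Spending multiplier = 1/(1 − c(1−t) + m) = 1/(1 − 0.851×0.62 + 0.31) = 1/0.78238 ≈ 1.278.
Need ΔY = +¥267 trillion, so ΔG = ΔY/k = (+¥267 trillion) × 0.78238 ≈ +¥208.9 trillion.
The government should increase government spending by ¥208.9 trillion.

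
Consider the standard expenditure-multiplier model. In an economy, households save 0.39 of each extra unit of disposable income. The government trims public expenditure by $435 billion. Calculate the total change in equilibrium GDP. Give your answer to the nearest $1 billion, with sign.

−$1,115 billion

MPC = 1 − MPS = 1 − 0.39 = 0.61.
Government-spending multiplier = 1/(1 − MPC) = 1/(1 − 0.61) = 1/0.39 ≈ 2.564.
ΔY = k × ΔG = (−$435 billion) / 0.39 ≈ −$1,115 billion.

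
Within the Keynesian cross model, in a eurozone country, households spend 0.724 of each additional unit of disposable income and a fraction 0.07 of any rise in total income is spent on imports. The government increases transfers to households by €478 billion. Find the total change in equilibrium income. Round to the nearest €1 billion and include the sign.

The transfer change shifts disposable income by +€478 billion, so first-round consumption changes by c·ΔTR = 0.724 × (+€478 billion) = +€346.072 billion.
Expenditure multiplier = 1/(1 − c + m) = 1/(1 − 0.724 + 0.07) = 1/0.346 ≈ 2.89.
The transfer multiplier is c × k ≈ 2.092, so ΔY = k × (c·ΔTR) = (+€346.072 billion) / 0.346 ≈ +€1,000 billion.

+€1,000 billion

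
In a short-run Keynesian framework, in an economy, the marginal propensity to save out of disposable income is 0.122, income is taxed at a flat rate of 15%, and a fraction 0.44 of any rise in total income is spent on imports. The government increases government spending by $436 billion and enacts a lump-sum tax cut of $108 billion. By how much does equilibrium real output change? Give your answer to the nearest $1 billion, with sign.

MPC = 1 − MPS = 1 − 0.122 = 0.878.
Expenditure multiplier = 1/(1 − c(1−t) + m) = 1/(1 − 0.878×0.85 + 0.44) = 1/0.6937 ≈ 1.442.
ΔG contributes k·ΔG = (+$436 billion) / 0.6937 ≈ +$628.5 billion.
ΔT of −$108 billion changes first-round spending by −c·ΔT = +$94.824 billion, contributing k·(−c·ΔT) = (+$94.824 billion) / 0.6937 ≈ +$136.7 billion.
Net ΔY = k(ΔG − c·ΔT) = (+$530.824 billion) / 0.6937 ≈ +$765 billion.

+$765 billion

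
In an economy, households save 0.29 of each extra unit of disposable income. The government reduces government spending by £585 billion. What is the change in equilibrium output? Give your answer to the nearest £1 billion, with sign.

−£2,017 billion

MPC = 1 − MPS = 1 − 0.29 = 0.71.
Expenditure multiplier = 1/(1 − MPC) = 1/(1 − 0.71) = 1/0.29 ≈ 3.448.
ΔY = k × ΔG = (−£585 billion) / 0.29 ≈ −£2,017 billion.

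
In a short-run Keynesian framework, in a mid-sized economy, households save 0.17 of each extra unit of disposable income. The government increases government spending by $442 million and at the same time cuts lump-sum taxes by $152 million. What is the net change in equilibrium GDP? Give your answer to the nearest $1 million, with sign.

MPC = 1 − MPS = 1 − 0.17 = 0.83.
Expenditure multiplier = 1/(1 − MPC) = 1/(1 − 0.83) = 1/0.17 ≈ 5.882.
ΔG contributes k·ΔG = (+$442 million) / 0.17 = +$2,600 million.
ΔT of −$152 million changes first-round spending by −c·ΔT = +$126.16 million, contributing k·(−c·ΔT) = (+$126.16 million) / 0.17 ≈ +$742.1 million.
Net ΔY = k(ΔG − c·ΔT) = (+$568.16 million) / 0.17 ≈ +$3,342 million.

+$3,342 million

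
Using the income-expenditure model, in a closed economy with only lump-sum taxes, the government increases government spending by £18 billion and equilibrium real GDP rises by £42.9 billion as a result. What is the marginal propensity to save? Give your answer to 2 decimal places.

Implied spending multiplier k = ΔY/ΔG = 42.9/18 ≈ 2.3833.
Since k = 1/(1 − MPC), MPC = 1 − 1/k = 1 − ΔG/ΔY = 1 − 18/42.9 ≈ 0.58.
MPS = 1 − MPC = 0.42.

0.42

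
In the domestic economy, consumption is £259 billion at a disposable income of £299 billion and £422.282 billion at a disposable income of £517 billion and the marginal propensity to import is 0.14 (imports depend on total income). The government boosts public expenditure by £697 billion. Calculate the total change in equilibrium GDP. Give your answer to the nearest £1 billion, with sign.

+£1,783 billion

MPC = ΔC/ΔYd = (422.282 − 259)/(517 − 299) = 163.282/218 = 0.749.
Expenditure multiplier = 1/(1 − c + m) = 1/(1 − 0.749 + 0.14) = 1/0.391 ≈ 2.558.
ΔY = k × ΔG = (+£697 billion) / 0.391 ≈ +£1,783 billion.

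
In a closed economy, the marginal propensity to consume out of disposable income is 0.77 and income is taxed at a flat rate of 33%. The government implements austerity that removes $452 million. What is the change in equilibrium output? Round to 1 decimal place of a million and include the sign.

Spending multiplier = 1/(1 − c(1−t)) = 1/(1 − 0.77×0.67) = 1/0.4841 ≈ 2.066.
ΔY = k × ΔG = (−$452 million) / 0.4841 ≈ −$933.7 million.

−$933.7 million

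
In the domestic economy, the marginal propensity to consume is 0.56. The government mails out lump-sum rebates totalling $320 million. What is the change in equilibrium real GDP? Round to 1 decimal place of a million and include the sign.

+$407.3 million

A lump-sum tax change of −$320 million shifts disposable income by +$320 million; first-round consumption changes by −c × ΔT = −0.56 × (−$320 million) = +$179.2 million.
Expenditure multiplier = 1/(1 − MPC) = 1/(1 − 0.56) = 1/0.44 ≈ 2.273.
The tax multiplier is −c × k ≈ −1.273, so ΔY = k × (−c·ΔT) = (+$179.2 million) / 0.44 ≈ +$407.3 million.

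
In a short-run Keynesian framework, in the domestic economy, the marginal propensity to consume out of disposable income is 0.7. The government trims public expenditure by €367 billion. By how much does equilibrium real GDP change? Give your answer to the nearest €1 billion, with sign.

−€1,223 billion

Government-spending multiplier = 1/(1 − MPC) = 1/(1 − 0.7) = 1/0.3 ≈ 3.333.
ΔY = k × ΔG = (−€367 billion) / 0.3 ≈ −€1,223 billion.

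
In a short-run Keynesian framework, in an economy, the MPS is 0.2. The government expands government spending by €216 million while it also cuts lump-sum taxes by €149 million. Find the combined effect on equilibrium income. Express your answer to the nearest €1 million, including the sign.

MPC = 1 − MPS = 1 − 0.2 = 0.8.
Expenditure multiplier = 1/(1 − MPC) = 1/(1 − 0.8) = 1/0.2 = 5.
ΔG contributes k·ΔG = (+€216 million) / 0.2 = +€1,080 million.
ΔT of −€149 million changes first-round spending by −c·ΔT = +€119.2 million, contributing k·(−c·ΔT) = (+€119.2 million) / 0.2 = +€596 million.
Net ΔY = k(ΔG − c·ΔT) = (+€335.2 million) / 0.2 = +€1,676 million.

+€1,676 million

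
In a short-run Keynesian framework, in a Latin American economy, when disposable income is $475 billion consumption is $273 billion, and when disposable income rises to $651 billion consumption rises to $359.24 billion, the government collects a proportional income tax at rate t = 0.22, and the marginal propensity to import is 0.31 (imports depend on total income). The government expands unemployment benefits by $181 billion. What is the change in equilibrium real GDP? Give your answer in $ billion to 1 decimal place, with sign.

+$95.6 billion

MPC = ΔC/ΔYd = (359.24 − 273)/(651 − 475) = 86.24/176 = 0.49.
The transfer change shifts disposable income by +$181 billion, so first-round consumption changes by c·ΔTR = 0.49 × (+$181 billion) = +$88.69 billion.
Expenditure multiplier = 1/(1 − c(1−t) + m) = 1/(1 − 0.49×0.78 + 0.31) = 1/0.9278 ≈ 1.078.
The transfer multiplier is c × k ≈ 0.528, so ΔY = k × (c·ΔTR) = (+$88.69 billion) / 0.9278 ≈ +$95.6 billion.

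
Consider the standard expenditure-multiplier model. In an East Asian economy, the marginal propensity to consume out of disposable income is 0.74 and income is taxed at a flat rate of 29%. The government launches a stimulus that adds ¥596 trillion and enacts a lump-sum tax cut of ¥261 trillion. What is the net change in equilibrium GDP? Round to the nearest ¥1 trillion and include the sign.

+¥1,663 trillion

Expenditure multiplier = 1/(1 − c(1−t)) = 1/(1 − 0.74×0.71) = 1/0.4746 ≈ 2.107.
ΔG contributes k·ΔG = (+¥596 trillion) / 0.4746 ≈ +¥1,255.8 trillion.
ΔT of −¥261 trillion changes first-round spending by −c·ΔT = +¥193.14 trillion, contributing k·(−c·ΔT) = (+¥193.14 trillion) / 0.4746 ≈ +¥407 trillion.
Net ΔY = k(ΔG − c·ΔT) = (+¥789.14 trillion) / 0.4746 ≈ +¥1,663 trillion.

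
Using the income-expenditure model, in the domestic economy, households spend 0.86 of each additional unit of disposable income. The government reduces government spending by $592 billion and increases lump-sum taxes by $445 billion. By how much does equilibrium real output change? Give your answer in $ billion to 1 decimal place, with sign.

−$6,962.1 billion

Expenditure multiplier = 1/(1 − MPC) = 1/(1 − 0.86) = 1/0.14 ≈ 7.143.
ΔG contributes k·ΔG = (−$592 billion) / 0.14 ≈ −$4,228.6 billion.
ΔT of +$445 billion changes first-round spending by −c·ΔT = −$382.7 billion, contributing k·(−c·ΔT) = (−$382.7 billion) / 0.14 ≈ −$2,733.6 billion.
Net ΔY = k(ΔG − c·ΔT) = (−$974.7 billion) / 0.14 ≈ −$6,962.1 billion.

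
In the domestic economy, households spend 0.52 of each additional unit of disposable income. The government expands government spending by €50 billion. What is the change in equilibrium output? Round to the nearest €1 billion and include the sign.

+€104 billion

Government-spending multiplier = 1/(1 − MPC) = 1/(1 − 0.52) = 1/0.48 ≈ 2.083.
ΔY = k × ΔG = (+€50 billion) / 0.48 ≈ +€104 billion.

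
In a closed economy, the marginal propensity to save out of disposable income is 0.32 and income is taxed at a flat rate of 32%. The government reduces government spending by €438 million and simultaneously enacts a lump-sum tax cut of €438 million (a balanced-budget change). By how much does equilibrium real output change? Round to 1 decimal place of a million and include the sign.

MPC = 1 − MPS = 1 − 0.32 = 0.68.
Expenditure multiplier = 1/(1 − c(1−t)) = 1/(1 − 0.68×0.68) = 1/0.5376 ≈ 1.86.
ΔG contributes k·ΔG = (−€438 million) / 0.5376 ≈ −€814.7 million.
ΔT of −€438 million changes first-round spending by −c·ΔT = +€297.84 million, contributing k·(−c·ΔT) = (+€297.84 million) / 0.5376 ≈ +€554 million.
Net ΔY = k(ΔG − c·ΔT) = (−€140.16 million) / 0.5376 ≈ −€260.7 million.

−€260.7 million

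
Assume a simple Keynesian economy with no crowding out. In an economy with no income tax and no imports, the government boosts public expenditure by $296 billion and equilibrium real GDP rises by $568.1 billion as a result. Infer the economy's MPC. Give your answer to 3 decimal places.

0.479

Implied spending multiplier k = ΔY/ΔG = 568.1/296 ≈ 1.9193.
Since k = 1/(1 − MPC), MPC = 1 − 1/k = 1 − ΔG/ΔY = 1 − 296/568.1 ≈ 0.479.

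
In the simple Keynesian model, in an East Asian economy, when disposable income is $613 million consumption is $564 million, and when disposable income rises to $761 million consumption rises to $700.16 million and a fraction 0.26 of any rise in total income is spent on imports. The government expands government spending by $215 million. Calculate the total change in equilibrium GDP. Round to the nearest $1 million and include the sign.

+$632 million

MPC = ΔC/ΔYd = (700.16 − 564)/(761 − 613) = 136.16/148 = 0.92.
Spending multiplier = 1/(1 − c + m) = 1/(1 − 0.92 + 0.26) = 1/0.34 ≈ 2.941.
ΔY = k × ΔG = (+$215 million) / 0.34 ≈ +$632 million.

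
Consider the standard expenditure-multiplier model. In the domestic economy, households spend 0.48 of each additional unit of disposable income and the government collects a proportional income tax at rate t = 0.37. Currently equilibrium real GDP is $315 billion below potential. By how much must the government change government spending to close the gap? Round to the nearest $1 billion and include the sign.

Spending multiplier = 1/(1 − c(1−t)) = 1/(1 − 0.48×0.63) = 1/0.6976 ≈ 1.433.
Need ΔY = +$315 billion, so ΔG = ΔY/k = (+$315 billion) × 0.6976 ≈ +$220 billion.
The government should increase government spending by $220 billion.

+$220 billion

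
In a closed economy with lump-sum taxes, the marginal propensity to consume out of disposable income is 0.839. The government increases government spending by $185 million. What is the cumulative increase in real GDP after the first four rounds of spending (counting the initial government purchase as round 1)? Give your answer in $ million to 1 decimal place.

$579.7 million

Round 1 adds ΔG = $185 million; each later round is MPC = 0.839 times the previous.
After 4 rounds: 185 + 155.215 + 130.225385 + 109.259098015 = ΔG·(1 − c^4)/(1 − c) = 185 × (1 − 0.495504774241)/0.161 ≈ $579.7 million.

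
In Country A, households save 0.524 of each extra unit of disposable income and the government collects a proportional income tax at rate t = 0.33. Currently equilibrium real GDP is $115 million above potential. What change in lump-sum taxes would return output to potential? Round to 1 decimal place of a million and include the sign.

+$164.5 million

MPC = 1 − MPS = 1 − 0.524 = 0.476.
Spending multiplier = 1/(1 − c(1−t)) = 1/(1 − 0.476×0.67) = 1/0.68108 ≈ 1.468.
Tax multiplier = −c·k = −0.476/0.68108 ≈ −0.699. Need ΔY = −$115 million, so ΔT = ΔY/(−c·k) = −(−$115 million) × 0.68108 / 0.476 ≈ +$164.5 million.
The government should raise lump-sum taxes by $164.5 million.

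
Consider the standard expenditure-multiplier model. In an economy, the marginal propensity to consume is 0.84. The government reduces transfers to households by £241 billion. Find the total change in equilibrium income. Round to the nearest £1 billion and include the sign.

−£1,265 billion

The transfer change shifts disposable income by −£241 billion, so first-round consumption changes by c·ΔTR = 0.84 × (−£241 billion) = −£202.44 billion.
Expenditure multiplier = 1/(1 − MPC) = 1/(1 − 0.84) = 1/0.16 = 6.25.
The transfer multiplier is c × k = 5.25, so ΔY = k × (c·ΔTR) = (−£202.44 billion) / 0.16 ≈ −£1,265 billion.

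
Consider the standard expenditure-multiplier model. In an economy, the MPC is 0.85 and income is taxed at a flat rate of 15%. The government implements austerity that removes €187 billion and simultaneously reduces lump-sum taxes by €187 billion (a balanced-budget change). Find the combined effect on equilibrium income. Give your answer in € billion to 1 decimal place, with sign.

Expenditure multiplier = 1/(1 − c(1−t)) = 1/(1 − 0.85×0.85) = 1/0.2775 ≈ 3.604.
ΔG contributes k·ΔG = (−€187 billion) / 0.2775 ≈ −€673.9 billion.
ΔT of −€187 billion changes first-round spending by −c·ΔT = +€158.95 billion, contributing k·(−c·ΔT) = (+€158.95 billion) / 0.2775 ≈ +€572.8 billion.
Net ΔY = k(ΔG − c·ΔT) = (−€28.05 billion) / 0.2775 ≈ −€101.1 billion.

−€101.1 billion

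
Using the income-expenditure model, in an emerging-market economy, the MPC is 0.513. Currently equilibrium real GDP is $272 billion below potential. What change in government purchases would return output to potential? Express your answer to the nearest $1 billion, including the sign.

+$132 billion

Spending multiplier = 1/(1 − MPC) = 1/(1 − 0.513) = 1/0.487 ≈ 2.053.
Need ΔY = +$272 billion, so ΔG = ΔY/k = (+$272 billion) × 0.487 ≈ +$132 billion.
The government should increase government purchases by $132 billion.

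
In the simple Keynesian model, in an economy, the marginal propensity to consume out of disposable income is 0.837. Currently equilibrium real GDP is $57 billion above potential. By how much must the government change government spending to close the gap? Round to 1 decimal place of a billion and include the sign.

Spending multiplier = 1/(1 − MPC) = 1/(1 − 0.837) = 1/0.163 ≈ 6.135.
Need ΔY = −$57 billion, so ΔG = ΔY/k = (−$57 billion) × 0.163 ≈ −$9.3 billion.
The government should cut government spending by $9.3 billion.

−$9.3 billion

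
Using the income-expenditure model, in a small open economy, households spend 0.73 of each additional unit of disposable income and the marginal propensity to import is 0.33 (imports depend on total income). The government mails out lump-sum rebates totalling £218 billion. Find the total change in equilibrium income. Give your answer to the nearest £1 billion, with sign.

A lump-sum tax change of −£218 billion shifts disposable income by +£218 billion; first-round consumption changes by −c × ΔT = −0.73 × (−£218 billion) = +£159.14 billion.
Expenditure multiplier = 1/(1 − c + m) = 1/(1 − 0.73 + 0.33) = 1/0.6 ≈ 1.667.
The tax multiplier is −c × k ≈ −1.217, so ΔY = k × (−c·ΔT) = (+£159.14 billion) / 0.6 ≈ +£265 billion.

+£265 billion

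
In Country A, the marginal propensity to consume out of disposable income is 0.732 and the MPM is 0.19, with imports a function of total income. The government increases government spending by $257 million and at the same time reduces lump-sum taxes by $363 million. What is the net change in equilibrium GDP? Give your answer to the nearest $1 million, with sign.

+$1,141 million

Expenditure multiplier = 1/(1 − c + m) = 1/(1 − 0.732 + 0.19) = 1/0.458 ≈ 2.183.
ΔG contributes k·ΔG = (+$257 million) / 0.458 ≈ +$561.1 million.
ΔT of −$363 million changes first-round spending by −c·ΔT = +$265.716 million, contributing k·(−c·ΔT) = (+$265.716 million) / 0.458 ≈ +$580.2 million.
Net ΔY = k(ΔG − c·ΔT) = (+$522.716 million) / 0.458 ≈ +$1,141 million.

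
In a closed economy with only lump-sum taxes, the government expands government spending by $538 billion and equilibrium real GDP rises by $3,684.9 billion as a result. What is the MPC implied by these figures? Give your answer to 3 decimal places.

0.854

Implied spending multiplier k = ΔY/ΔG = 3,684.9/538 ≈ 6.8493.
Since k = 1/(1 − MPC), MPC = 1 − 1/k = 1 − ΔG/ΔY = 1 − 538/3,684.9 ≈ 0.854.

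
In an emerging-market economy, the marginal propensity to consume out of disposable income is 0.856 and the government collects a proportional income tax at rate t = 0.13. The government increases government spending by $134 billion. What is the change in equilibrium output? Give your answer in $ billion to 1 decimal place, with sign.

Spending multiplier = 1/(1 − c(1−t)) = 1/(1 − 0.856×0.87) = 1/0.25528 ≈ 3.917.
ΔY = k × ΔG = (+$134 billion) / 0.25528 ≈ +$524.9 billion.

+$524.9 billion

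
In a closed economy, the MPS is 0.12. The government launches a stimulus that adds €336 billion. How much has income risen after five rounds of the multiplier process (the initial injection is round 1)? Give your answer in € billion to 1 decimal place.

MPC = 1 − MPS = 1 − 0.12 = 0.88.
Round 1 adds ΔG = €336 billion; each later round is MPC = 0.88 times the previous.
After 5 rounds: 336 + 295.68 + 260.1984 + 228.974592 + 201.49764096 = ΔG·(1 − c^5)/(1 − c) = 336 × (1 − 0.5277319168)/0.12 ≈ €1,322.4 billion.

€1,322.4 billion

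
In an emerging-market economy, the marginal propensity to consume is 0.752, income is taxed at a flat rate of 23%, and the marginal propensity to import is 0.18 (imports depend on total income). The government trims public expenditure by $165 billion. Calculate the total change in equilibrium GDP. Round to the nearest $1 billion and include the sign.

Government-spending multiplier = 1/(1 − c(1−t) + m) = 1/(1 − 0.752×0.77 + 0.18) = 1/0.60096 ≈ 1.664.
ΔY = k × ΔG = (−$165 billion) / 0.60096 ≈ −$275 billion.

−$275 billion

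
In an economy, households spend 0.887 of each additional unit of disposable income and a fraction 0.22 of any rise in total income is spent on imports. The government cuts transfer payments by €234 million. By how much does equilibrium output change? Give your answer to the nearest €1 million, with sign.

The transfer change shifts disposable income by −€234 million, so first-round consumption changes by c·ΔTR = 0.887 × (−€234 million) = −€207.558 million.
Expenditure multiplier = 1/(1 − c + m) = 1/(1 − 0.887 + 0.22) = 1/0.333 ≈ 3.003.
The transfer multiplier is c × k ≈ 2.664, so ΔY = k × (c·ΔTR) = (−€207.558 million) / 0.333 ≈ −€623 million.

−€623 million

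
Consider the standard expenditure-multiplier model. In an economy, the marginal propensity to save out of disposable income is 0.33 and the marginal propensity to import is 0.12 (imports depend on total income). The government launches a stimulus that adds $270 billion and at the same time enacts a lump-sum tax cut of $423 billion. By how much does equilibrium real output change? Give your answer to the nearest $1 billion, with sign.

MPC = 1 − MPS = 1 − 0.33 = 0.67.
Expenditure multiplier = 1/(1 − c + m) = 1/(1 − 0.67 + 0.12) = 1/0.45 ≈ 2.222.
ΔG contributes k·ΔG = (+$270 billion) / 0.45 = +$600 billion.
ΔT of −$423 billion changes first-round spending by −c·ΔT = +$283.41 billion, contributing k·(−c·ΔT) = (+$283.41 billion) / 0.45 = +$629.8 billion.
Net ΔY = k(ΔG − c·ΔT) = (+$553.41 billion) / 0.45 ≈ +$1,230 billion.

+$1,230 billion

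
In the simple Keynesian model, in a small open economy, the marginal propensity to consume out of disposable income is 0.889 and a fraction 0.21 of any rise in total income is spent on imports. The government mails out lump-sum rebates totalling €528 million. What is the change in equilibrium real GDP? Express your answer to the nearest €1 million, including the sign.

A lump-sum tax change of −€528 million shifts disposable income by +€528 million; first-round consumption changes by −c × ΔT = −0.889 × (−€528 million) = +€469.392 million.
Expenditure multiplier = 1/(1 − c + m) = 1/(1 − 0.889 + 0.21) = 1/0.321 ≈ 3.115.
The tax multiplier is −c × k ≈ −2.769, so ΔY = k × (−c·ΔT) = (+€469.392 million) / 0.321 ≈ +€1,462 million.

+€1,462 million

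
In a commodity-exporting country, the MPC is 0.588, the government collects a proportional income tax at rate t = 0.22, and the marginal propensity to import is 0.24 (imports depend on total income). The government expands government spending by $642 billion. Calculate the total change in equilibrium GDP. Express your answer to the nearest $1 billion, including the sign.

+$822 billion

Expenditure multiplier = 1/(1 − c(1−t) + m) = 1/(1 − 0.588×0.78 + 0.24) = 1/0.78136 ≈ 1.28.
ΔY = k × ΔG = (+$642 billion) / 0.78136 ≈ +$822 billion.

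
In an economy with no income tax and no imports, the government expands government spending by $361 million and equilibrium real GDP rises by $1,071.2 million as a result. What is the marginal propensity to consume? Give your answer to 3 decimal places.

0.663

Implied spending multiplier k = ΔY/ΔG = 1,071.2/361 ≈ 2.9673.
Since k = 1/(1 − MPC), MPC = 1 − 1/k = 1 − ΔG/ΔY = 1 − 361/1,071.2 ≈ 0.663.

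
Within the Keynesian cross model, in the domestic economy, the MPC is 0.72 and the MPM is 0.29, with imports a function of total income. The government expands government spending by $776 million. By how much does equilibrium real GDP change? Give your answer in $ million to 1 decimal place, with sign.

+$1,361.4 million

Government-spending multiplier = 1/(1 − c + m) = 1/(1 − 0.72 + 0.29) = 1/0.57 ≈ 1.754.
ΔY = k × ΔG = (+$776 million) / 0.57 ≈ +$1,361.4 million.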